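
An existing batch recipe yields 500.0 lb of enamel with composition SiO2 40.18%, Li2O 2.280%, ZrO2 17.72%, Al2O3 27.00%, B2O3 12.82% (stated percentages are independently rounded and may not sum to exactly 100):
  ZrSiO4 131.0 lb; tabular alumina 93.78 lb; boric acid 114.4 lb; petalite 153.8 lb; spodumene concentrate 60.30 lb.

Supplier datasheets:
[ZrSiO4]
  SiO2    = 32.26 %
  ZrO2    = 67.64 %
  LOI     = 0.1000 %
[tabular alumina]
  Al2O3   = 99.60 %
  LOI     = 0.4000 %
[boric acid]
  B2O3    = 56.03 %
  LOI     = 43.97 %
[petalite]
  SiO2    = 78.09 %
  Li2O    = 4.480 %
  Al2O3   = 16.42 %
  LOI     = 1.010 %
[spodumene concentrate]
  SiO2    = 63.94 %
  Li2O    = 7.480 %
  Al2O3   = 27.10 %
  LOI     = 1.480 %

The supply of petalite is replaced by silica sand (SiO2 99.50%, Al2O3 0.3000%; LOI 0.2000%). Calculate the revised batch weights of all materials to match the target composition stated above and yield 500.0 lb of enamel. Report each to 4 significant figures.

Rounding to four significant figures governs each working value as printed — all arithmetic keeps exact precision through every step. Every reported result is rounded only once; the derived quantities (net glass mass, totals, ignition loss, five oxide percentages, the yield) are re-derived from the weighed amounts per 500.0 lb of glass at full float precision as written in the problem or the answer.
Target masses of each oxide per 500.0 lb enamel:
  SiO2: 40.18% × 500.0 = 200.9 lb
  Li2O: 2.280% × 500.0 = 11.40 lb
  ZrO2: 17.72% × 500.0 = 88.60 lb
  Al2O3: 27.00% × 500.0 = 135.0 lb
  B2O3: 12.82% × 500.0 = 64.10 lb
Verifying the oxide balance on the weights just shown, for the quoted basis mass (summed amounts equal target values up to rounding of the answer):
  SiO2: 131.0·0.3226 + 61.50·0.9950 + 152.4·0.6394 = 200.9 lb (target 200.9 lb)
  Li2O: 152.4·0.07480 = 11.40 lb (target 11.40 lb)
  ZrO2: 131.0·0.6764 = 88.61 lb (target 88.60 lb)
  Al2O3: 93.89·0.9960 + 61.50·0.003000 + 152.4·0.2710 = 135.0 lb (target 135.0 lb)
  B2O3: 114.4·0.5603 = 64.10 lb (target 64.10 lb)
Mass balance on the glass: total batch − LOI = 500.0 lb (per-oxide target masses sum to 500.0 lb; against the stated basis, 500.0 lb — gaps are rounding artifacts).
Summing the batch: Σ batch = 553.2 lb; the LOI term Σ batch·LOI equals 53.19 lb; yield: glass divided by total = 90.39%.

Revised batch per 500.0 lb enamel:
  ZrSiO4: 131.0 lb
  tabular alumina: 93.89 lb
  boric acid: 114.4 lb
  silica sand: 61.50 lb
  spodumene concentrate: 152.4 lb
Total batch = 553.2 lb; LOI loss = 53.19 lb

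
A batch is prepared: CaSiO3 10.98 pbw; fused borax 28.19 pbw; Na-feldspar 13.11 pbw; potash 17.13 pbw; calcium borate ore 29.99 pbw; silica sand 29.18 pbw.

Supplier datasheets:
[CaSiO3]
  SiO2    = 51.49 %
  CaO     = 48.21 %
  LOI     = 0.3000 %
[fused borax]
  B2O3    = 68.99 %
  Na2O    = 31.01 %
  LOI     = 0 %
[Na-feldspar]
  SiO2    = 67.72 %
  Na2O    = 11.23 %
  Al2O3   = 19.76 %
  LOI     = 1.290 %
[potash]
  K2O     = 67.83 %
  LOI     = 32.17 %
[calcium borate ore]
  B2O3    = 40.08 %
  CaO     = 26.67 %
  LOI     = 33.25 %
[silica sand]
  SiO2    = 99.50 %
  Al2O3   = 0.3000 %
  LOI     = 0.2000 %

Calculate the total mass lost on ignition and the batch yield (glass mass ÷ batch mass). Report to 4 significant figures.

Working values are shown (rounded to four significant digits) on the page. The working math keeps full float precision throughout. Every reported number takes just one rounding; derived quantities, which include the totals, six oxide percentages, LOI, net glass mass, the yield, are recomputed at full float precision, as given in the problem or the answer, from the batch weights at 112.8 pbw of glass.
Material-by-material LOI:
  CaSiO3: 10.98 × 0.003000 = 0.03294 pbw
  fused borax: 28.19 × 0 = 0 pbw
  Na-feldspar: 13.11 × 0.01290 = 0.1691 pbw
  potash: 17.13 × 0.3217 = 5.511 pbw
  calcium borate ore: 29.99 × 0.3325 = 9.972 pbw
  silica sand: 29.18 × 0.002000 = 0.05836 pbw
Total LOI = 15.74 pbw
Glass = batch − LOI = 128.6 − 15.74 = 112.8 pbw

LOI loss = 15.74 pbw; glass = 112.8 pbw; yield = 87.76%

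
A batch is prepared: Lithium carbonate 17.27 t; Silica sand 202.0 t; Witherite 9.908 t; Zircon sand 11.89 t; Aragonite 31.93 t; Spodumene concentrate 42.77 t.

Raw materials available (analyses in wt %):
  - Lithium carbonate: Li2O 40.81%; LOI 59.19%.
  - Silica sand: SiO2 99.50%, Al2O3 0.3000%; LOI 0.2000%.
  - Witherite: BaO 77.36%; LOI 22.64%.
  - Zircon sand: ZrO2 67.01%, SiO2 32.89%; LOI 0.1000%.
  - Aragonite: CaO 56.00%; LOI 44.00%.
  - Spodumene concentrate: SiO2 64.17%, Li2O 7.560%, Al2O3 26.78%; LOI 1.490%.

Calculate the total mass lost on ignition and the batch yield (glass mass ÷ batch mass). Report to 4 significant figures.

LOI loss = 27.57 t; glass = 288.2 t; yield = 91.27%

In-progress results are displayed, rounded to 4 significant figures, as written — the whole derivation maintains exact precision at all times. A single rounding produces every reported number; derived quantities, including the six compositions, the yield, net glass mass, ignition loss, totals, are recomputed starting from the weights for 288.2 t of glass in full precision as written in the problem or answer text.
LOI of each material in turn:
  Lithium carbonate: 17.27 × 0.5919 = 10.22 t
  Silica sand: 202.0 × 0.002000 = 0.4040 t
  Witherite: 9.908 × 0.2264 = 2.243 t
  Zircon sand: 11.89 × 0.001000 = 0.01189 t
  Aragonite: 31.93 × 0.4400 = 14.05 t
  Spodumene concentrate: 42.77 × 0.01490 = 0.6373 t
Total LOI = 27.57 t
Glass = batch − LOI = 315.8 − 27.57 = 288.2 t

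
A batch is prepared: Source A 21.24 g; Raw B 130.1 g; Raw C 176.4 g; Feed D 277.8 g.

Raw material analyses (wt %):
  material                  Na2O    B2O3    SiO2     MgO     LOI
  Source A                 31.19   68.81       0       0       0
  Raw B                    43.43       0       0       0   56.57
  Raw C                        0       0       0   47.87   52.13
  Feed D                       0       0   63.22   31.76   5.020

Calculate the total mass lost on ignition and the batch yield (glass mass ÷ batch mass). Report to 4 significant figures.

LOI loss = 179.5 g; glass = 426.0 g; yield = 70.36%

Mid-chain values are displayed with 4-significant-digit rounding within the worked lines; all arithmetic carries full float precision at every stage. A single rounding yields every reported value; derived quantities are computed at exact precision (ignition loss, totals, yield, the four compositions, net glass mass) starting from the weights on 426.0 g of glass as set out in the question or the answer.
Loss on ignition, line by line:
  Source A: 21.24 × 0 = 0 g
  Raw B: 130.1 × 0.5657 = 73.60 g
  Raw C: 176.4 × 0.5213 = 91.96 g
  Feed D: 277.8 × 0.05020 = 13.95 g
Total LOI = 179.5 g
Glass = batch − LOI = 605.5 − 179.5 = 426.0 g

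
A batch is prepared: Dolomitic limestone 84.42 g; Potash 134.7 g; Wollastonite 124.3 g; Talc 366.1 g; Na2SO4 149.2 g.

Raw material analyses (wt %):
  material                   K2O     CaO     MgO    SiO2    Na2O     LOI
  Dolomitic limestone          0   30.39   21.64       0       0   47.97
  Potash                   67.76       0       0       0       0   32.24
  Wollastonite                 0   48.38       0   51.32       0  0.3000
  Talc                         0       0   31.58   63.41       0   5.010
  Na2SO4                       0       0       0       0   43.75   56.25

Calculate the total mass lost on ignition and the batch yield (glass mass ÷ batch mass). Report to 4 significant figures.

In-progress results are shown (rounded to four significant figures) within the worked lines. The whole derivation carries full precision through every step — a single rounding yields every reported value. All derived quantities are carried from the weighed amounts at 672.2 g of glass in exact precision (ignition loss, net glass mass, the five compositions, the totals, yield) exactly as printed in the problem or the answer.
Ignition loss by material:
  Dolomitic limestone: 84.42 × 0.4797 = 40.50 g
  Potash: 134.7 × 0.3224 = 43.43 g
  Wollastonite: 124.3 × 0.003000 = 0.3729 g
  Talc: 366.1 × 0.05010 = 18.34 g
  Na2SO4: 149.2 × 0.5625 = 83.92 g
Total LOI = 186.6 g
Glass = batch − LOI = 858.7 − 186.6 = 672.2 g

LOI loss = 186.6 g; glass = 672.2 g; yield = 78.27%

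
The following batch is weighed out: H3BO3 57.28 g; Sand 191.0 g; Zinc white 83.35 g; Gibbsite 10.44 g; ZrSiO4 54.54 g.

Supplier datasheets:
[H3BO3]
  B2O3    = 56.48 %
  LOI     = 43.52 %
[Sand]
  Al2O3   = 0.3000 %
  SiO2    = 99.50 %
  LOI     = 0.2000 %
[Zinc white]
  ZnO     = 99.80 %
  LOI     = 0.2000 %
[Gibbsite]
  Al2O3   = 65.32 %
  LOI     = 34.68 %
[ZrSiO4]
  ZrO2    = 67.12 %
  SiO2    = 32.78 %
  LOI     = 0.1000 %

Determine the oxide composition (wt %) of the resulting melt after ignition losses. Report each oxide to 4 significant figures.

The working math runs at full float precision at all times. In-progress results appear (rounded to 4 significant figures) on the page. Every reported value takes exactly one rounding. All derived quantities are computed from the batch weights at 367.5 g of glass in full float precision (the totals, ignition loss, the yield, five oxide percentages, glass mass), as quoted within problem or answer.
Oxide masses out of the charge:
  ZrO2: 54.54·0.6712 = 36.61 g
  Al2O3: 191.0·0.003000 + 10.44·0.6532 = 7.392 g
  ZnO: 83.35·0.9980 = 83.18 g
  B2O3: 57.28·0.5648 = 32.35 g
  SiO2: 191.0·0.9950 + 54.54·0.3278 = 207.9 g
LOI: 57.28·0.4352 + 191.0·0.002000 + 83.35·0.002000 + 10.44·0.3468 + 54.54·0.001000 = 29.15 g
Glass = total batch minus LOI = 396.6 − 29.15 = 367.5 g (the oxide masses sum to this)
oxide / glass × 100 gives the wt %

Glass mass = 367.5 g (batch 396.6 − LOI 29.15).
Composition: ZrO2 9.962%, Al2O3 2.012%, ZnO 22.64%, B2O3 8.804%, SiO2 56.58%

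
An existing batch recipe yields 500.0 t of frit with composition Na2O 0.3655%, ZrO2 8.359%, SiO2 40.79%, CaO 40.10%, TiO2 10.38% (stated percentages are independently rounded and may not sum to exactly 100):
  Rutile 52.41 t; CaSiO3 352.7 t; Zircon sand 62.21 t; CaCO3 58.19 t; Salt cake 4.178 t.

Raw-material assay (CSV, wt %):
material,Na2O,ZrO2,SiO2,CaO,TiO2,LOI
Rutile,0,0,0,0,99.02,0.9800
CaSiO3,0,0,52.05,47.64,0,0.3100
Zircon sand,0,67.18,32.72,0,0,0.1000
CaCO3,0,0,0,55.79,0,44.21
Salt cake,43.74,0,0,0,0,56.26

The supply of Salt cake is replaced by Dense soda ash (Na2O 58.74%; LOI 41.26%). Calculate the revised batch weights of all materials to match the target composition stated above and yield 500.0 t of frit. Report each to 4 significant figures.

Revised batch per 500.0 t frit:
  Rutile: 52.41 t
  CaSiO3: 352.7 t
  Zircon sand: 62.21 t
  CaCO3: 58.19 t
  Dense soda ash: 3.111 t
Total batch = 528.6 t; LOI loss = 28.68 t

Each numeric step carries exact precision from start to finish. The intermediate values are printed, rounded to four significant digits, as written — each reported figure receives exactly one rounding — all derived quantities, which include the yield, the totals, glass mass, LOI, five oxide percentages, are recomputed at exact precision, as quoted within the question or the answer, using the weight values per 500.0 t of glass.
Target masses of each oxide per 500.0 t frit:
  Na2O: 0.3655% × 500.0 = 1.828 t
  ZrO2: 8.359% × 500.0 = 41.80 t
  SiO2: 40.79% × 500.0 = 204.0 t
  CaO: 40.10% × 500.0 = 200.5 t
  TiO2: 10.38% × 500.0 = 51.90 t
Sums-versus-targets review on the weights just shown, per the basis as stated (oxide sums agree with the targets within answer rounding):
  Na2O: 3.111·0.5874 = 1.827 t (target 1.828 t)
  ZrO2: 62.21·0.6718 = 41.79 t (target 41.80 t)
  SiO2: 352.7·0.5205 + 62.21·0.3272 = 203.9 t (target 204.0 t)
  CaO: 352.7·0.4764 + 58.19·0.5579 = 200.5 t (target 200.5 t)
  TiO2: 52.41·0.9902 = 51.90 t (target 51.90 t)
Glass-mass bookkeeping: total charge less LOI = 499.9 t (summing oxide targets gives 500.0 t; basis as stated: 500.0 t — any gap is answer rounding).
Batch total: Σ batch = 528.6 t; LOI removed, Σ of batch·LOI: 28.68 t; yield = glass ÷ total batch = 94.57%.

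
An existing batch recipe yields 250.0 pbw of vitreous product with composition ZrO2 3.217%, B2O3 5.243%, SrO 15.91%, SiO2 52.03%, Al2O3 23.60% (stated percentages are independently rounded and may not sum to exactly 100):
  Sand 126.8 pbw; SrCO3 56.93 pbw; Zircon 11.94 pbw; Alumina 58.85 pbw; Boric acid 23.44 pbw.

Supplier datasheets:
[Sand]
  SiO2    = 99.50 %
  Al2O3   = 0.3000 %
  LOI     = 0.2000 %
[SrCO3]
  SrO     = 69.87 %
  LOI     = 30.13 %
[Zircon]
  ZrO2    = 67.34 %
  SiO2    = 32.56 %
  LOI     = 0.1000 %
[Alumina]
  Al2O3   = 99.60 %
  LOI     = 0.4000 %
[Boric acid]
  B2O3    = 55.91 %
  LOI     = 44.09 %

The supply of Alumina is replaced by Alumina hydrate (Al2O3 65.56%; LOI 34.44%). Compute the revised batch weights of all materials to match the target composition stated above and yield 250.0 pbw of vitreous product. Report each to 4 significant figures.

Intermediates are displayed, with 4-significant-figure rounding, between the steps; every computation keeps full float precision from first step to last — each reported figure sees exactly one rounding — all derived quantities, which include totals, ignition loss, glass mass, the five compositions, the yield, are re-derived in full precision, as they appear in question or answer, from the weighed amounts per 250.0 pbw of glass.
Target oxide masses per 250.0 pbw vitreous product:
  ZrO2: 3.217% × 250.0 = 8.042 pbw
  B2O3: 5.243% × 250.0 = 13.11 pbw
  SrO: 15.91% × 250.0 = 39.78 pbw
  SiO2: 52.03% × 250.0 = 130.1 pbw
  Al2O3: 23.60% × 250.0 = 59.00 pbw
A balance pass over the oxides, given the weights on record, per the basis as stated (summed amounts equal target values inside rounding margins):
  ZrO2: 11.94·0.6734 = 8.040 pbw (target 8.042 pbw)
  B2O3: 23.44·0.5591 = 13.11 pbw (target 13.11 pbw)
  SrO: 56.93·0.6987 = 39.78 pbw (target 39.78 pbw)
  SiO2: 126.8·0.9950 + 11.94·0.3256 = 130.1 pbw (target 130.1 pbw)
  Al2O3: 126.8·0.003000 + 89.41·0.6556 = 59.00 pbw (target 59.00 pbw)
Glass-mass bookkeeping: whole batch net of LOI = 250.0 pbw (per-oxide target masses sum to 250.0 pbw; stated basis 250.0 pbw — rounding explains the deltas).
Summing the batch: Σ batch = 308.5 pbw; loss to ignition Σ batch·LOI = 58.55 pbw; yield, glass over the total, = 81.02%.

Revised batch per 250.0 pbw vitreous product:
  Sand: 126.8 pbw
  SrCO3: 56.93 pbw
  Zircon: 11.94 pbw
  Alumina hydrate: 89.41 pbw
  Boric acid: 23.44 pbw
Total batch = 308.5 pbw; LOI loss = 58.55 pbw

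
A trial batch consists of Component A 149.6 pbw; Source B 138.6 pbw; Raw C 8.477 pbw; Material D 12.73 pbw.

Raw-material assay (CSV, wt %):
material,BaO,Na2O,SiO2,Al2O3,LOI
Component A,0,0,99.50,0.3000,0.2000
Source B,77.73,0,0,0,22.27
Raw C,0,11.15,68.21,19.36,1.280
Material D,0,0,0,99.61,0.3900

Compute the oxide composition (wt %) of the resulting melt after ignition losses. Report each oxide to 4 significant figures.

Glass mass = 278.1 pbw (batch 309.4 − LOI 31.32).
Composition: BaO 38.74%, Na2O 0.3399%, SiO2 55.61%, Al2O3 5.311%

In-progress results are rounded to four significant figures when quoted — each numeric step holds full float precision throughout; every reported figure is rounded a single time — the derived quantities, including glass mass, four oxide percentages, LOI, yield, the totals, are computed from the batch weights per 278.1 pbw of glass at full float precision, as they appear in question or answer.
Oxide-by-oxide delivered mass:
  BaO: 138.6·0.7773 = 107.7 pbw
  Na2O: 8.477·0.1115 = 0.9452 pbw
  SiO2: 149.6·0.9950 + 8.477·0.6821 = 154.6 pbw
  Al2O3: 149.6·0.003000 + 8.477·0.1936 + 12.73·0.9961 = 14.77 pbw
LOI: 149.6·0.002000 + 138.6·0.2227 + 8.477·0.01280 + 12.73·0.003900 = 31.32 pbw
Resulting glass, batch − LOI: 309.4 − 31.32 = 278.1 pbw (= the summed oxide contributions)
wt % = 100 × oxide mass / glass mass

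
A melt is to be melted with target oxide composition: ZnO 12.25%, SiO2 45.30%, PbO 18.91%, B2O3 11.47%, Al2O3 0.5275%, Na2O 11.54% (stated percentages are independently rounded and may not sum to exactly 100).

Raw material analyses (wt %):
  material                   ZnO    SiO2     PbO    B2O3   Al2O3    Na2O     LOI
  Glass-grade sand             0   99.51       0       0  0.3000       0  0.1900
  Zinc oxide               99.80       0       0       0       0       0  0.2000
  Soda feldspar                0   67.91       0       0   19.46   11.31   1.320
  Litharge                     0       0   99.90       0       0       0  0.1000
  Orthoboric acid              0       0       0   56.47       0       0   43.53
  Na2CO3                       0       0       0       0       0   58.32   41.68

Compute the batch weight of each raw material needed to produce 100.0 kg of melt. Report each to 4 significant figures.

Every computation maintains exact precision from start to finish — values along the way are printed, with 4-significant-digit rounding, as written. Each reported figure is rounded a single time. Derived quantities (ignition loss, net glass mass, yield, the totals, six oxide percentages) are rebuilt using the weight values per 100.0 kg of glass at exact precision, precisely as stated by the question or the answer.
Target oxide masses per 100.0 kg melt:
  ZnO: 12.25% × 100.0 = 12.25 kg
  SiO2: 45.30% × 100.0 = 45.30 kg
  PbO: 18.91% × 100.0 = 18.91 kg
  B2O3: 11.47% × 100.0 = 11.47 kg
  Al2O3: 0.5275% × 100.0 = 0.5275 kg
  Na2O: 11.54% × 100.0 = 11.54 kg
Oxide-by-oxide audit on the weights just shown, on the stated basis (summed amounts equal target values given rounding of the digits):
  ZnO: 12.27·0.9980 = 12.25 kg (target 12.25 kg)
  SiO2: 44.14·0.9951 + 2.030·0.6791 = 45.30 kg (target 45.30 kg)
  PbO: 18.93·0.9990 = 18.91 kg (target 18.91 kg)
  B2O3: 20.31·0.5647 = 11.47 kg (target 11.47 kg)
  Al2O3: 44.14·0.003000 + 2.030·0.1946 = 0.5275 kg (target 0.5275 kg)
  Na2O: 2.030·0.1131 + 19.39·0.5832 = 11.54 kg (target 11.54 kg)
Glass-mass bookkeeping: total charge less LOI = 99.99 kg (the targets, summed, come to 100.0 kg; versus the stated basis of 100.0 kg — rounding explains the deltas).
Whole-batch sum: Σ batch = 117.1 kg; LOI loss = Σ batch·LOI = 17.08 kg; glass ÷ batch gives a yield of 85.41%.

Batch per 100.0 kg melt:
  Glass-grade sand: 44.14 kg
  Zinc oxide: 12.27 kg
  Soda feldspar: 2.030 kg
  Litharge: 18.93 kg
  Orthoboric acid: 20.31 kg
  Na2CO3: 19.39 kg
Total batch = 117.1 kg; LOI loss = 17.08 kg; yield = 85.41%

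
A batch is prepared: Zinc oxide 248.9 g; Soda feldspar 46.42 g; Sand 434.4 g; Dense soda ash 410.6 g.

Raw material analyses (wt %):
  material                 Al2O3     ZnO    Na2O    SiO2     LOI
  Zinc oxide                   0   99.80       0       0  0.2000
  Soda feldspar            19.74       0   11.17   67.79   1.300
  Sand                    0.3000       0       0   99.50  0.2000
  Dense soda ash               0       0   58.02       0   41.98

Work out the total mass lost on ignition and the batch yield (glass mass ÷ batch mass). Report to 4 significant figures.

LOI loss = 174.3 g; glass = 966.0 g; yield = 84.71%

Values along the way are printed, rounded to 4 significant figures, across the worked steps. The working math runs at exact precision in all steps — a single rounding produces each reported number — the derived quantities, which include the yield, totals, ignition loss, net glass mass, the four compositions, are rebuilt at full precision, as quoted within the problem or answer text, from the batch weights per 966.0 g of glass.
Loss on ignition, line by line:
  Zinc oxide: 248.9 × 0.002000 = 0.4978 g
  Soda feldspar: 46.42 × 0.01300 = 0.6035 g
  Sand: 434.4 × 0.002000 = 0.8688 g
  Dense soda ash: 410.6 × 0.4198 = 172.4 g
Total LOI = 174.3 g
Glass = batch − LOI = 1140 − 174.3 = 966.0 g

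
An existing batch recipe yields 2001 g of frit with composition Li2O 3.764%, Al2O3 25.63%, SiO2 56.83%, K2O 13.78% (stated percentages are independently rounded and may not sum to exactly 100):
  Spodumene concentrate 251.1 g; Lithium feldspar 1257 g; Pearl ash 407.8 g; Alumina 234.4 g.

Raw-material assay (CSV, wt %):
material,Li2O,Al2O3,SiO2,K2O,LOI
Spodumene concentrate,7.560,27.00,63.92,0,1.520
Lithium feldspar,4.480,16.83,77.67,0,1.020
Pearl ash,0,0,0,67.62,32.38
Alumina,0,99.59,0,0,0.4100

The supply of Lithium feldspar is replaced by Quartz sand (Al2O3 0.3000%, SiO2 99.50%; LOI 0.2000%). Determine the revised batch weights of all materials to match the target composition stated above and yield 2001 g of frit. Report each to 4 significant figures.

All internal work keeps full float precision throughout. Mid-chain values are printed rounded to four significant figures in the working; exactly one rounding is applied to every reported value; all derived quantities are recomputed using the weight values per 2001 g of glass at full float precision (yield, the four compositions, LOI, totals, net glass mass), precisely as stated by question or answer.
The oxide mass targets at 2001 g frit:
  Li2O: 3.764% × 2001 = 75.32 g
  Al2O3: 25.63% × 2001 = 512.9 g
  SiO2: 56.83% × 2001 = 1137 g
  K2O: 13.78% × 2001 = 275.7 g
Mass-balance tally per oxide using the reported weights, versus the basis set out (summed amounts equal target values once rounding is allowed for):
  Li2O: 996.3·0.07560 = 75.32 g (target 75.32 g)
  Al2O3: 996.3·0.2700 + 502.9·0.003000 + 243.4·0.9959 = 512.9 g (target 512.9 g)
  SiO2: 996.3·0.6392 + 502.9·0.9950 = 1137 g (target 1137 g)
  K2O: 407.8·0.6762 = 275.8 g (target 275.7 g)
Glass mass check: net batch after ignition = 2001 g (per-oxide target masses sum to 2001 g; versus the stated basis of 2001 g — any gap is answer rounding).
Whole-batch sum: Σ batch = 2150 g; the LOI term Σ batch·LOI equals 149.2 g; glass ÷ batch gives a yield of 93.06%.

Revised batch per 2001 g frit:
  Spodumene concentrate: 996.3 g
  Quartz sand: 502.9 g
  Pearl ash: 407.8 g
  Alumina: 243.4 g
Total batch = 2150 g; LOI loss = 149.2 g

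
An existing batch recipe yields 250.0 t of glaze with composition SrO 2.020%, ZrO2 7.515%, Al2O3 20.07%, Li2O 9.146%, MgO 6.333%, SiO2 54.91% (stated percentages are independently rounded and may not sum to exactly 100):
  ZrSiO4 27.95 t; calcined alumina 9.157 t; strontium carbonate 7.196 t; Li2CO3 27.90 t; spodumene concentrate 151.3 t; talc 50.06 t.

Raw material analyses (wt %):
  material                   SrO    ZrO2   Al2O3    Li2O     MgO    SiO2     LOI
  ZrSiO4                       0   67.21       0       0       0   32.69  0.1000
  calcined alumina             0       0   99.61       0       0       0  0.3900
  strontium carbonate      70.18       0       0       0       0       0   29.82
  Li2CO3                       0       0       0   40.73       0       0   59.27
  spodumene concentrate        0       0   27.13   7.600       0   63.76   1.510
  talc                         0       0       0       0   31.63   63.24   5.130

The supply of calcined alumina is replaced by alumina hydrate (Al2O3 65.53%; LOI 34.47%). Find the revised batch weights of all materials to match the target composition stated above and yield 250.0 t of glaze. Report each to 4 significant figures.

Revised batch per 250.0 t glaze:
  ZrSiO4: 27.95 t
  alumina hydrate: 13.92 t
  strontium carbonate: 7.196 t
  Li2CO3: 27.90 t
  spodumene concentrate: 151.3 t
  talc: 50.06 t
Total batch = 278.3 t; LOI loss = 28.36 t

In-progress results are shown rounded off to 4 significant figures in the printout. The working math carries exact precision from first step to last — exactly one rounding goes into every reported figure. Derived quantities, including the yield, ignition loss, totals, net glass mass, six oxide percentages, are rebuilt from the weighed amounts at 250.0 t of glass in exact precision, as given in problem or answer.
Target masses of each oxide per 250.0 t glaze:
  SrO: 2.020% × 250.0 = 5.050 t
  ZrO2: 7.515% × 250.0 = 18.79 t
  Al2O3: 20.07% × 250.0 = 50.18 t
  Li2O: 9.146% × 250.0 = 22.86 t
  MgO: 6.333% × 250.0 = 15.83 t
  SiO2: 54.91% × 250.0 = 137.3 t
Mass-balance tally per oxide on the weights just shown, at the basis given (delivered sums recover each target net of answer rounding effects):
  SrO: 7.196·0.7018 = 5.050 t (target 5.050 t)
  ZrO2: 27.95·0.6721 = 18.79 t (target 18.79 t)
  Al2O3: 13.92·0.6553 + 151.3·0.2713 = 50.17 t (target 50.18 t)
  Li2O: 27.90·0.4073 + 151.3·0.07600 = 22.86 t (target 22.86 t)
  MgO: 50.06·0.3163 = 15.83 t (target 15.83 t)
  SiO2: 27.95·0.3269 + 151.3·0.6376 + 50.06·0.6324 = 137.3 t (target 137.3 t)
Mass balance on the glass: whole batch net of LOI = 250.0 t (per-oxide target masses sum to 250.0 t; with the basis standing at 250.0 t — any gap is answer rounding).
Total batch = Σ batch = 278.3 t; Σ batch·LOI gives LOI loss = 28.36 t; yield: glass divided by total = 89.81%.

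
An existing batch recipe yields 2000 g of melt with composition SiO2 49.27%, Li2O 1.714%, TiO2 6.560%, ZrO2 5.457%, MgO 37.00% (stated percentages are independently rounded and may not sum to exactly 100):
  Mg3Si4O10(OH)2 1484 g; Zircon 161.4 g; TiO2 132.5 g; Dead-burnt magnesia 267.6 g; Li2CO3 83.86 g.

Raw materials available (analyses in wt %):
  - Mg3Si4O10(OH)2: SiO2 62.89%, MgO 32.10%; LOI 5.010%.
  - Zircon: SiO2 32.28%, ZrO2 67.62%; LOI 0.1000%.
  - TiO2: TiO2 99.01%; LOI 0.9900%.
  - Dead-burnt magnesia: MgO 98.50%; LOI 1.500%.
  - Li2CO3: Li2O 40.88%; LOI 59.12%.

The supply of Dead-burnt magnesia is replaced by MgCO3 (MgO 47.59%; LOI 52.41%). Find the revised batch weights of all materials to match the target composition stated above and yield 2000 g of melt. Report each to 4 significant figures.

Rounding to 4 significant digits extends to every intermediate as displayed; the whole derivation runs at full precision at every stage — each reported figure carries a single rounding. Derived quantities are carried from the weighed amounts on 2000 g of glass in full precision (totals, ignition loss, yield, glass mass, the five compositions), as they appear in either problem or answer.
Target masses of each oxide per 2000 g melt:
  SiO2: 49.27% × 2000 = 985.4 g
  Li2O: 1.714% × 2000 = 34.28 g
  TiO2: 6.560% × 2000 = 131.2 g
  ZrO2: 5.457% × 2000 = 109.1 g
  MgO: 37.00% × 2000 = 740.0 g
A balance pass over the oxides, using the reported weights, versus the basis set out (sum by sum, the targets are met net of answer rounding effects):
  SiO2: 1484·0.6289 + 161.4·0.3228 = 985.4 g (target 985.4 g)
  Li2O: 83.86·0.4088 = 34.28 g (target 34.28 g)
  TiO2: 132.5·0.9901 = 131.2 g (target 131.2 g)
  ZrO2: 161.4·0.6762 = 109.1 g (target 109.1 g)
  MgO: 1484·0.3210 + 554.0·0.4759 = 740.0 g (target 740.0 g)
Glass-mass sanity pass: batch total minus LOI = 2000 g (summing oxide targets gives 2000 g; the stated basis being 2000 g — a pure rounding effect).
Adding the batch up: Σ batch = 2416 g; loss to ignition Σ batch·LOI = 415.8 g; yield, glass over the total, = 82.79%.

Revised batch per 2000 g melt:
  Mg3Si4O10(OH)2: 1484 g
  Zircon: 161.4 g
  TiO2: 132.5 g
  MgCO3: 554.0 g
  Li2CO3: 83.86 g
Total batch = 2416 g; LOI loss = 415.8 g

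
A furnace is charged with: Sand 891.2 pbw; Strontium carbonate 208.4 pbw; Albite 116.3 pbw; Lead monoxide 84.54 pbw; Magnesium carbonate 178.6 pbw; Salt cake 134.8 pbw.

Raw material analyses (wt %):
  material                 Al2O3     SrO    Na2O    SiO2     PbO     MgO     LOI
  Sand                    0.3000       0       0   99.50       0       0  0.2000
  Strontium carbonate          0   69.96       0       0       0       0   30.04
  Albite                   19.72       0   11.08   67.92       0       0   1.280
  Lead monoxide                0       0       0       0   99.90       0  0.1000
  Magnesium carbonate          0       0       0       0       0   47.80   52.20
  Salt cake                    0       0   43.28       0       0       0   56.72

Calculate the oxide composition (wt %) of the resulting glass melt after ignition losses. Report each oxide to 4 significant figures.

Every computation maintains full float precision all the way through — intermediates are displayed (rounded to 4 significant figures) alongside each step — exactly one rounding lands on every reported figure — all derived quantities are computed starting from the weights for 1378 pbw of glass at full float precision (ignition loss, yield, glass mass, six oxide percentages, totals) as set out in either problem or answer.
Oxide masses out of the charge:
  Al2O3: 891.2·0.003000 + 116.3·0.1972 = 25.61 pbw
  SrO: 208.4·0.6996 = 145.8 pbw
  Na2O: 116.3·0.1108 + 134.8·0.4328 = 71.23 pbw
  SiO2: 891.2·0.9950 + 116.3·0.6792 = 965.7 pbw
  PbO: 84.54·0.9990 = 84.46 pbw
  MgO: 178.6·0.4780 = 85.37 pbw
LOI: 891.2·0.002000 + 208.4·0.3004 + 116.3·0.01280 + 84.54·0.001000 + 178.6·0.5220 + 134.8·0.5672 = 235.6 pbw
The glass mass, total less LOI, = 1614 − 235.6 = 1378 pbw (matching Σ of the oxides)
percent share: oxide ÷ glass, ×100

Glass mass = 1378 pbw (batch 1614 − LOI 235.6).
Composition: Al2O3 1.858%, SrO 10.58%, Na2O 5.168%, SiO2 70.07%, PbO 6.128%, MgO 6.194%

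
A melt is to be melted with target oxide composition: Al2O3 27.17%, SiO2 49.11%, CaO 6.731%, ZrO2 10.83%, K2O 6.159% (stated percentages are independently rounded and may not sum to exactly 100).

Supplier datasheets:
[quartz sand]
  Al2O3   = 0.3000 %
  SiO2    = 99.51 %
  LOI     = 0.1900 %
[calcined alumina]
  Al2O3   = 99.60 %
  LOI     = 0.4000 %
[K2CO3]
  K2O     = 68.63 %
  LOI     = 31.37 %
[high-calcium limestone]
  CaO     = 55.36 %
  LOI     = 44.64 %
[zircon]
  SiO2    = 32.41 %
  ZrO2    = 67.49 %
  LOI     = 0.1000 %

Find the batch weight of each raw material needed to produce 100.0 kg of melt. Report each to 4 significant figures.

The intermediate values appear rounded to four significant digits as written; every computation runs at exact precision at each step. A single rounding completes every reported figure. The derived quantities (glass mass, the totals, the five compositions, LOI, yield) are carried in full float precision from the batch weights on 100.0 kg of glass as quoted within problem or answer.
The oxide mass targets at 100.0 kg melt:
  Al2O3: 27.17% × 100.0 = 27.17 kg
  SiO2: 49.11% × 100.0 = 49.11 kg
  CaO: 6.731% × 100.0 = 6.731 kg
  ZrO2: 10.83% × 100.0 = 10.83 kg
  K2O: 6.159% × 100.0 = 6.159 kg
Checking each oxide sum with the batch weights as given, against the basis in use (summed amounts equal target values exact up to rounding of places):
  Al2O3: 44.13·0.003000 + 27.15·0.9960 = 27.17 kg (target 27.17 kg)
  SiO2: 44.13·0.9951 + 16.05·0.3241 = 49.12 kg (target 49.11 kg)
  CaO: 12.16·0.5536 = 6.732 kg (target 6.731 kg)
  ZrO2: 16.05·0.6749 = 10.83 kg (target 10.83 kg)
  K2O: 8.974·0.6863 = 6.159 kg (target 6.159 kg)
Mass balance on the glass: total charge less LOI = 100.0 kg (oxide target masses add up to 100.0 kg; with the basis standing at 100.0 kg — a pure rounding effect).
Batch total: Σ batch = 108.5 kg; Σ batch·LOI gives LOI loss = 8.452 kg; yield = glass ÷ total batch = 92.21%.

Batch per 100.0 kg melt:
  quartz sand: 44.13 kg
  calcined alumina: 27.15 kg
  K2CO3: 8.974 kg
  high-calcium limestone: 12.16 kg
  zircon: 16.05 kg
Total batch = 108.5 kg; LOI loss = 8.452 kg; yield = 92.21%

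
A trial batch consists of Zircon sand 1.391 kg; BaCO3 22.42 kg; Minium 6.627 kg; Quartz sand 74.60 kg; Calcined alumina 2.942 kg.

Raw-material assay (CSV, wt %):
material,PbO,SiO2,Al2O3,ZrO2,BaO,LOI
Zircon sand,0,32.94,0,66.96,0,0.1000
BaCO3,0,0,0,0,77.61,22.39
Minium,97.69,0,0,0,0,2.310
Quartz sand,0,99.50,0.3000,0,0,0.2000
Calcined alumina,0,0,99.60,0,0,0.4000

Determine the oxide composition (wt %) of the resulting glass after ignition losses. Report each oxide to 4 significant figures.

Values along the way are shown with 4-significant-figure rounding when written out; each numeric step runs at full float precision all the way through — a single rounding yields every reported number; all derived quantities (totals, ignition loss, the yield, five oxide percentages, net glass mass) are computed in full float precision using the weight values at 102.6 kg of glass, precisely as stated by question or answer.
Per-oxide mass from batch:
  PbO: 6.627·0.9769 = 6.474 kg
  SiO2: 1.391·0.3294 + 74.60·0.9950 = 74.69 kg
  Al2O3: 74.60·0.003000 + 2.942·0.9960 = 3.154 kg
  ZrO2: 1.391·0.6696 = 0.9314 kg
  BaO: 22.42·0.7761 = 17.40 kg
LOI: 1.391·0.001000 + 22.42·0.2239 + 6.627·0.02310 + 74.60·0.002000 + 2.942·0.004000 = 5.335 kg
Glass mass = batch − LOI = 108.0 − 5.335 = 102.6 kg (= the summed oxide contributions)
wt % = 100 × oxide mass / glass mass

Glass mass = 102.6 kg (batch 108.0 − LOI 5.335).
Composition: PbO 6.307%, SiO2 72.76%, Al2O3 3.073%, ZrO2 0.9074%, BaO 16.95%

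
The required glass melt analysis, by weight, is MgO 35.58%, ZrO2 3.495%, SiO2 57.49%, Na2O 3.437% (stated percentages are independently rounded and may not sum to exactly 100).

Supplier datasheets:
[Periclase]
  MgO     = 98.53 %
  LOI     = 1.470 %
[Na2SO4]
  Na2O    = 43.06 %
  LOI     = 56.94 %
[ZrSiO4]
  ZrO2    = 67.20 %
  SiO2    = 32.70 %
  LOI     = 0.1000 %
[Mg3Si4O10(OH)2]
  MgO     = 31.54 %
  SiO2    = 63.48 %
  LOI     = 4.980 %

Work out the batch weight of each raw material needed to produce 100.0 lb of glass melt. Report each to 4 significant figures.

Every computation runs at full float precision at each step; intermediates appear, with 4-significant-digit rounding, between the steps; a single rounding finalizes every reported number; the derived quantities, including LOI, the four compositions, totals, net glass mass, yield, are computed starting from the weights for 100.0 lb of glass at full float precision as quoted within the problem or the answer.
Target oxide masses per 100.0 lb glass melt:
  MgO: 35.58% × 100.0 = 35.58 lb
  ZrO2: 3.495% × 100.0 = 3.495 lb
  SiO2: 57.49% × 100.0 = 57.49 lb
  Na2O: 3.437% × 100.0 = 3.437 lb
A balance pass over the oxides, working from each reported weight, against the basis in use (every target is met by its sum up to rounding of the answer):
  MgO: 7.978·0.9853 + 87.88·0.3154 = 35.58 lb (target 35.58 lb)
  ZrO2: 5.201·0.6720 = 3.495 lb (target 3.495 lb)
  SiO2: 5.201·0.3270 + 87.88·0.6348 = 57.49 lb (target 57.49 lb)
  Na2O: 7.982·0.4306 = 3.437 lb (target 3.437 lb)
Auditing the glass mass value: Σ batch − LOI loss = 100.0 lb (summing oxide targets gives 100.0 lb; with the basis standing at 100.0 lb — differing by rounding only).
Total batch = Σ batch = 109.0 lb; LOI removed, Σ of batch·LOI: 9.044 lb; yield, glass over the total, = 91.71%.

Batch per 100.0 lb glass melt:
  Periclase: 7.978 lb
  Na2SO4: 7.982 lb
  ZrSiO4: 5.201 lb
  Mg3Si4O10(OH)2: 87.88 lb
Total batch = 109.0 lb; LOI loss = 9.044 lb; yield = 91.71%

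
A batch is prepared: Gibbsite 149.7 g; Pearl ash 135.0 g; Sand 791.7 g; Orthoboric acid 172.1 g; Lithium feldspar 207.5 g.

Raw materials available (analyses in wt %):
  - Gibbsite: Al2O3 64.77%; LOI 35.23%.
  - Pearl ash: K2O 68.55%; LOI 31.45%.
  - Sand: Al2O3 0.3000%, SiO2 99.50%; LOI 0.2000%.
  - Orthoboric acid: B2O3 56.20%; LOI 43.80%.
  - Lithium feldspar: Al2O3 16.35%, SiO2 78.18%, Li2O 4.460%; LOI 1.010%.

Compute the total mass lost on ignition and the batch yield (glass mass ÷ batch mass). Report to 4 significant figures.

LOI loss = 174.3 g; glass = 1282 g; yield = 88.03%

Intermediates are shown rounded to 4 significant figures as written; exact precision is carried through every step; every reported result undergoes a single rounding — the derived quantities are rebuilt from the batch weights for 1282 g of glass at full float precision (five oxide percentages, glass mass, LOI, yield, totals) as set out in the problem or answer text.
Ignition loss by material:
  Gibbsite: 149.7 × 0.3523 = 52.74 g
  Pearl ash: 135.0 × 0.3145 = 42.46 g
  Sand: 791.7 × 0.002000 = 1.583 g
  Orthoboric acid: 172.1 × 0.4380 = 75.38 g
  Lithium feldspar: 207.5 × 0.01010 = 2.096 g
Total LOI = 174.3 g
Glass = batch − LOI = 1456 − 174.3 = 1282 g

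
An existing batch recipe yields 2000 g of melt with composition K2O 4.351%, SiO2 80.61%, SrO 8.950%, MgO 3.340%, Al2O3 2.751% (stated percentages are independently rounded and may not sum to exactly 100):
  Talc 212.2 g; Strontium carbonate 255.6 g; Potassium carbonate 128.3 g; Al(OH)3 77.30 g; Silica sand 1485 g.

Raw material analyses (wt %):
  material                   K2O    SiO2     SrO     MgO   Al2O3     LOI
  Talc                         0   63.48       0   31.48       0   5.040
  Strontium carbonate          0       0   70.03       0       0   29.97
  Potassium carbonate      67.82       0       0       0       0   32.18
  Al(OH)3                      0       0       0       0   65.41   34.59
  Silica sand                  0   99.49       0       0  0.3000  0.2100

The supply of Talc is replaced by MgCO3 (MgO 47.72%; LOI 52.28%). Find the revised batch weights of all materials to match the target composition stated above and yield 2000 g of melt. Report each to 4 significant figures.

Revised batch per 2000 g melt:
  MgCO3: 140.0 g
  Strontium carbonate: 255.6 g
  Potassium carbonate: 128.3 g
  Al(OH)3: 76.68 g
  Silica sand: 1620 g
Total batch = 2221 g; LOI loss = 221.0 g

All arithmetic holds full precision at every stage; intermediates are displayed rounded to 4 significant digits at each printed step; each reported result takes a single rounding; the derived quantities are recomputed at exact precision (net glass mass, yield, LOI, the five compositions, totals) using the weight values at 2000 g of glass, exactly as printed in either problem or answer.
Oxide-by-oxide targets in 2000 g melt:
  K2O: 4.351% × 2000 = 87.02 g
  SiO2: 80.61% × 2000 = 1612 g
  SrO: 8.950% × 2000 = 179.0 g
  MgO: 3.340% × 2000 = 66.80 g
  Al2O3: 2.751% × 2000 = 55.02 g
Balance tally, oxide-wise, per the reported batch figures, against the basis in use (sum by sum, the targets are met inside rounding margins):
  K2O: 128.3·0.6782 = 87.01 g (target 87.02 g)
  SiO2: 1620·0.9949 = 1612 g (target 1612 g)
  SrO: 255.6·0.7003 = 179.0 g (target 179.0 g)
  MgO: 140.0·0.4772 = 66.81 g (target 66.80 g)
  Al2O3: 76.68·0.6541 + 1620·0.003000 = 55.02 g (target 55.02 g)
Glass-mass sanity pass: total batch − LOI = 2000 g (per-oxide target masses sum to 2000 g; stated basis 2000 g — differing by rounding only).
Batch grand total — Σ batch = 2221 g; the LOI term Σ batch·LOI equals 221.0 g; the yield ratio, glass ÷ batch: 90.05%.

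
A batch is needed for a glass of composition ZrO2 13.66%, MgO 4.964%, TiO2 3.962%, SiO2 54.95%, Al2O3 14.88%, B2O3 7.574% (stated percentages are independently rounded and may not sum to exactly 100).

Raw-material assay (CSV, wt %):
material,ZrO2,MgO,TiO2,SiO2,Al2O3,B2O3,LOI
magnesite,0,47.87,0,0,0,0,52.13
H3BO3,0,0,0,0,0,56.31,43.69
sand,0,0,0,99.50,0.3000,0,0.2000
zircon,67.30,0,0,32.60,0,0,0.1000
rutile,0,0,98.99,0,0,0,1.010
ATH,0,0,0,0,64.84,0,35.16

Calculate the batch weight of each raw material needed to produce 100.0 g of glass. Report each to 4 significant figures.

Values along the way are displayed with 4-significant-figure rounding alongside each step. Each numeric step keeps full precision throughout — each reported result is rounded once only. The derived quantities (the totals, the yield, LOI, net glass mass, the six compositions) are rebuilt from the weighed amounts per 100.0 g of glass in full float precision exactly as printed in the question or the answer.
Target oxide masses per 100.0 g glass:
  ZrO2: 13.66% × 100.0 = 13.66 g
  MgO: 4.964% × 100.0 = 4.964 g
  TiO2: 3.962% × 100.0 = 3.962 g
  SiO2: 54.95% × 100.0 = 54.95 g
  Al2O3: 14.88% × 100.0 = 14.88 g
  B2O3: 7.574% × 100.0 = 7.574 g
Sums-versus-targets review with the batch weights as given, for the quoted basis mass (oxide sums agree with the targets once rounding is allowed for):
  ZrO2: 20.30·0.6730 = 13.66 g (target 13.66 g)
  MgO: 10.37·0.4787 = 4.964 g (target 4.964 g)
  TiO2: 4.002·0.9899 = 3.962 g (target 3.962 g)
  SiO2: 48.58·0.9950 + 20.30·0.3260 = 54.95 g (target 54.95 g)
  Al2O3: 48.58·0.003000 + 22.72·0.6484 = 14.88 g (target 14.88 g)
  B2O3: 13.45·0.5631 = 7.574 g (target 7.574 g)
Glass-mass sanity pass: total batch − LOI = 99.99 g (the Σ of target masses is 99.99 g; with the basis standing at 100.0 g — a pure rounding effect).
Whole-batch sum: Σ batch = 119.4 g; LOI loss = Σ batch·LOI = 19.43 g; the yield ratio, glass ÷ batch: 83.73%.

Batch per 100.0 g glass:
  magnesite: 10.37 g
  H3BO3: 13.45 g
  sand: 48.58 g
  zircon: 20.30 g
  rutile: 4.002 g
  ATH: 22.72 g
Total batch = 119.4 g; LOI loss = 19.43 g; yield = 83.73%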